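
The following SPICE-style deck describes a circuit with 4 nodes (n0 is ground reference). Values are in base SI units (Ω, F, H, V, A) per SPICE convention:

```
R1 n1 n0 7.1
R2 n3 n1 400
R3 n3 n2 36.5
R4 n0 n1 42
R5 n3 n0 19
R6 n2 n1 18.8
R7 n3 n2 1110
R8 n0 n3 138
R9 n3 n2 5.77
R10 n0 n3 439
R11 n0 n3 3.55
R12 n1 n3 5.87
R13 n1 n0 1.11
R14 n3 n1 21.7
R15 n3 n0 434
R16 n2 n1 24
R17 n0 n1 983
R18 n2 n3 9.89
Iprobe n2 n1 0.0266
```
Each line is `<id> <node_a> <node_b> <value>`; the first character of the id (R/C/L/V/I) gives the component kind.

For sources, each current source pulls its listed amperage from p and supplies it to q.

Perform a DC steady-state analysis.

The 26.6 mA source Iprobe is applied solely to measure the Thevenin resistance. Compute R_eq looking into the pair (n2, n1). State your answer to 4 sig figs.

Element admittances at DC:
  Y(R1) = 0.1408 S between n1,n0
  Y(R2) = 0.002500 S between n3,n1
  Y(R3) = 0.02740 S between n3,n2
  Y(R4) = 0.02381 S between n0,n1
  Y(R5) = 0.05263 S between n3,n0
  Y(R6) = 0.05319 S between n2,n1
  Y(R7) = 0.0009009 S between n3,n2
  Y(R8) = 0.007246 S between n0,n3
  Y(R9) = 0.1733 S between n3,n2
  Y(R10) = 0.002278 S between n0,n3
  Y(R11) = 0.2817 S between n0,n3
  Y(R12) = 0.1704 S between n1,n3
  Y(R13) = 0.9009 S between n1,n0
  Y(R14) = 0.04608 S between n3,n1
  Y(R15) = 0.002304 S between n3,n0
  Y(R16) = 0.04167 S between n2,n1
  Y(R17) = 0.001017 S between n0,n1
  Y(R18) = 0.1011 S between n2,n3
  Iprobe: injects 0.0266 A into n1 (from n2)
Assemble and solve the 3×3 MNA system:
  V(n1)=0.008982  V(n2)=-0.08583  V(n3)=-0.02768

R_eq = 3.565 Ω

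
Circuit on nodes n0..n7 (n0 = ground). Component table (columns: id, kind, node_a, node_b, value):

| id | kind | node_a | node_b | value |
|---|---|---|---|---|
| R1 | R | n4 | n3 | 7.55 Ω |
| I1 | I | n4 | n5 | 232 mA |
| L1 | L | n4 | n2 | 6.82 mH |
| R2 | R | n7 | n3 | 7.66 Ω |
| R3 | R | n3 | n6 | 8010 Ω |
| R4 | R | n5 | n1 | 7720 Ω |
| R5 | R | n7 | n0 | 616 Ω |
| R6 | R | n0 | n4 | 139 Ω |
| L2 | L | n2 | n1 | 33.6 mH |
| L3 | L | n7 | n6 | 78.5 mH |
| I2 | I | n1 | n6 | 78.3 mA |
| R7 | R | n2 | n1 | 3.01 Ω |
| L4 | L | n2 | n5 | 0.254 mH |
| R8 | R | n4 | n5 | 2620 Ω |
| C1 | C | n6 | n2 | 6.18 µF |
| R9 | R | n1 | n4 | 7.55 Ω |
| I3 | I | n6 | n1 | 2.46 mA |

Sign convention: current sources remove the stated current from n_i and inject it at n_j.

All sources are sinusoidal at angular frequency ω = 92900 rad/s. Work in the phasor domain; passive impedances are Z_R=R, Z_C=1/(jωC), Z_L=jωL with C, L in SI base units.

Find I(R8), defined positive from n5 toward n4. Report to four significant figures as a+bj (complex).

0.001042+0.002089j A

Element admittances at ω=92900 rad/s:
  Y(R1) = 0.1325+0.000j S between n4,n3
  I1: injects 0.232 A into n5 (from n4)
  Y(L1) = 0.000-0.001578j S between n4,n2
  Y(R2) = 0.1305+0.000j S between n7,n3
  Y(R3) = 0.0001248+0.000j S between n3,n6
  Y(R4) = 0.0001295+0.000j S between n5,n1
  Y(R5) = 0.001623+0.000j S between n7,n0
  Y(R6) = 0.007194+0.000j S between n0,n4
  Y(L2) = 0.000-0.0003204j S between n2,n1
  Y(L3) = 0.000-0.0001371j S between n7,n6
  I2: injects 0.0783 A into n6 (from n1)
  Y(R7) = 0.3322+0.000j S between n2,n1
  Y(L4) = 0.000-0.04238j S between n2,n5
  Y(R8) = 0.0003817+0.000j S between n4,n5
  Y(C1) = 0.000+0.5741j S between n6,n2
  Y(R9) = 0.1325+0.000j S between n1,n4
  I3: injects 0.00246 A into n1 (from n6)
Assemble and solve the 7×7 MNA system:
  V(n1)=1.741+0.01984j  V(n2)=2.663+0.02610j  V(n3)=0.001967-0.001778j  V(n4)=-0.0004147+0.001019j  V(n5)=2.729+5.473j  V(n6)=2.663-0.1054j  V(n7)=0.001838-0.004518j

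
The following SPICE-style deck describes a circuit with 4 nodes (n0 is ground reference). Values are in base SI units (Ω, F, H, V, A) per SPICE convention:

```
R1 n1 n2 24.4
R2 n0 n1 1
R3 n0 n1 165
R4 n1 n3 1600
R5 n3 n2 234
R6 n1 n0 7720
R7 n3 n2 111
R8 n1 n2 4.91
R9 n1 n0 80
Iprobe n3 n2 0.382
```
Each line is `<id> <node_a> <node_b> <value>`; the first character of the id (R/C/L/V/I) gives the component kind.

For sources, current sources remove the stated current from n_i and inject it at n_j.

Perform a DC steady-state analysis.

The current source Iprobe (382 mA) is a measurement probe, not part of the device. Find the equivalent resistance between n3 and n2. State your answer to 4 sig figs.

Element admittances at DC:
  Y(R1) = 0.04098 S between n1,n2
  Y(R2) = 1.000 S between n0,n1
  Y(R3) = 0.006061 S between n0,n1
  Y(R4) = 0.0006250 S between n1,n3
  Y(R5) = 0.004274 S between n3,n2
  Y(R6) = 0.0001295 S between n1,n0
  Y(R7) = 0.009009 S between n3,n2
  Y(R8) = 0.2037 S between n1,n2
  Y(R9) = 0.01250 S between n1,n0
  Iprobe: injects 0.382 A into n2 (from n3)
Assemble and solve the 3×3 MNA system:
  V(n1)=0.000  V(n2)=0.07000  V(n3)=-27.40

R_eq = 71.91 Ω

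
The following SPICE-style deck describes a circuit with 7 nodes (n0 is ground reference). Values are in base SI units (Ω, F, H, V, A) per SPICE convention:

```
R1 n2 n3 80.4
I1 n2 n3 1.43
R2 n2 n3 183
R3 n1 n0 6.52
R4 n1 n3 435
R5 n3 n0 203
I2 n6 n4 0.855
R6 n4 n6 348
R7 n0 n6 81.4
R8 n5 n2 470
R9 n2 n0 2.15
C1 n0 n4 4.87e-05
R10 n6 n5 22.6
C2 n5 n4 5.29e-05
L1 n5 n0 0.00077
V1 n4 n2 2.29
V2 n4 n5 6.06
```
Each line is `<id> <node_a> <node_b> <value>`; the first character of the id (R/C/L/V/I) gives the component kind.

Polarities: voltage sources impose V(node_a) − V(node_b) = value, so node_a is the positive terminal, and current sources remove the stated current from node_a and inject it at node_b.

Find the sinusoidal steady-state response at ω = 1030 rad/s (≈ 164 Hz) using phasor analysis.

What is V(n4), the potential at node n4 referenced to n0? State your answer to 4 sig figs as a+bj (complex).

5.708-1.520j V

Element admittances at ω=1030 rad/s:
  Y(R1) = 0.01244+0.000j S between n2,n3
  I1: injects 1.43 A into n3 (from n2)
  Y(R2) = 0.005464+0.000j S between n2,n3
  Y(R3) = 0.1534+0.000j S between n1,n0
  Y(R4) = 0.002299+0.000j S between n1,n3
  Y(R5) = 0.004926+0.000j S between n3,n0
  I2: injects 0.855 A into n4 (from n6)
  Y(R6) = 0.002874+0.000j S between n4,n6
  Y(R7) = 0.01229+0.000j S between n0,n6
  Y(R8) = 0.002128+0.000j S between n5,n2
  Y(R9) = 0.4651+0.000j S between n2,n0
  Y(C1) = 0.000+0.05016j S between n0,n4
  Y(R10) = 0.04425+0.000j S between n6,n5
  Y(C2) = 0.000+0.05449j S between n5,n4
  Y(L1) = 0.000-1.261j S between n5,n0
  V1: constraint V(n4)−V(n2) = 2.29
  V2: constraint V(n4)−V(n5) = 6.06
Assemble and solve the 8×8 MNA system:
  V(n1)=0.8776-0.01602j  V(n2)=3.418-1.520j  V(n3)=59.43-1.085j  V(n4)=5.708-1.520j  V(n5)=-0.3516-1.520j  V(n6)=-14.38-1.206j
  i(V1)=2.025-0.7149j  i(V2)=-1.304+0.09928j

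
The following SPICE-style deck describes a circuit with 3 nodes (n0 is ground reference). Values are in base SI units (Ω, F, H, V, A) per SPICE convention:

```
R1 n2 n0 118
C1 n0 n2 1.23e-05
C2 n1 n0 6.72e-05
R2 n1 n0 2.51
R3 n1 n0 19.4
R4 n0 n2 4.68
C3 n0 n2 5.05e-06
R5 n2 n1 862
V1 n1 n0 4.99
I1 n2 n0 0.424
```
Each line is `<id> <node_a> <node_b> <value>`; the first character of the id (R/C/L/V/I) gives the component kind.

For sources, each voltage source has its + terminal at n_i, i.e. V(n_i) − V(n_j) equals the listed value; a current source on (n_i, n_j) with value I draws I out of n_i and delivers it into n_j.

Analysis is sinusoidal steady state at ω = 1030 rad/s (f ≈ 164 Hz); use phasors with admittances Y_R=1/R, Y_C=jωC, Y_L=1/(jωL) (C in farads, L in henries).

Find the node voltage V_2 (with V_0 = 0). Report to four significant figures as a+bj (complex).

-1.861+0.1489j V

MNA unknowns: 2 node voltages V₁..V_2 plus 1 source current (V1)
R1: Y=0.008475+0.000j on G[2,0]
C1: Y=0.000+0.01267j on G[0,2]
C2: Y=0.000+0.06922j on G[1,0]
R2: Y=0.3984+0.000j on G[1,0]
R3: Y=0.05155+0.000j on G[1,0]
R4: Y=0.2137+0.000j on G[0,2]
C3: Y=0.000+0.005201j on G[0,2]
R5: Y=0.001160+0.000j on G[2,1]
V1: row V1−V0=4.99, i_V1 at 1,0
I1: z[2]−=0.424, z[0]+=0.424
solve → V1=4.990+0.000j, V2=-1.861+0.1489j
aux → i_V1=-2.253-0.3452j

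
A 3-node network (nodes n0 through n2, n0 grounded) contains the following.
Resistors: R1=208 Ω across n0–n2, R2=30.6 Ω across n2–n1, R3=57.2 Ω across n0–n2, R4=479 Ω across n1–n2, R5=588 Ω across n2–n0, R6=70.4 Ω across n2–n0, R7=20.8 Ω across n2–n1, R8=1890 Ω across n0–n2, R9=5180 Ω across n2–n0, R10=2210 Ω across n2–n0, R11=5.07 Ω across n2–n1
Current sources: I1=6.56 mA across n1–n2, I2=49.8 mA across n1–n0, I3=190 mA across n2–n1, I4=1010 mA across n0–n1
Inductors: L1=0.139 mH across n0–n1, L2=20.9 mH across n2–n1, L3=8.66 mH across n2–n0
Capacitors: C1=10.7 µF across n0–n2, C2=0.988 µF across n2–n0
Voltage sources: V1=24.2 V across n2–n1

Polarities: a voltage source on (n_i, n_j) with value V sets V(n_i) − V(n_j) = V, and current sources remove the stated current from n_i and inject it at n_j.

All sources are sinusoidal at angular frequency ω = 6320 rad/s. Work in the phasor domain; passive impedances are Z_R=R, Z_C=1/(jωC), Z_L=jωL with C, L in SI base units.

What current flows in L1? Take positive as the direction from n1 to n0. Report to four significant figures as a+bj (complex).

MNA unknowns: 2 node voltages V₁..V_2 plus 1 source current (V1)
R1: Y=0.004808+0.000j on G[0,2]
I1: z[1]−=0.00656, z[2]+=0.00656
L1: Y=0.000-1.138j on G[0,1]
I2: z[1]−=0.0498, z[0]+=0.0498
R2: Y=0.03268+0.000j on G[2,1]
R3: Y=0.01748+0.000j on G[0,2]
R4: Y=0.002088+0.000j on G[1,2]
R5: Y=0.001701+0.000j on G[2,0]
L2: Y=0.000-0.007571j on G[2,1]
C1: Y=0.000+0.06762j on G[0,2]
R6: Y=0.01420+0.000j on G[2,0]
R7: Y=0.04808+0.000j on G[2,1]
R8: Y=0.0005291+0.000j on G[0,2]
R9: Y=0.0001931+0.000j on G[2,0]
I3: z[2]−=0.19, z[1]+=0.19
R10: Y=0.0004525+0.000j on G[2,0]
I4: z[0]−=1.01, z[1]+=1.01
L3: Y=0.000-0.01827j on G[2,0]
R11: Y=0.1972+0.000j on G[2,1]
C2: Y=0.000+0.006244j on G[2,0]
V1: row V2−V1=24.2, i_V1 at 2,1
solve → V1=1.241-0.03826j, V2=25.44-0.03826j
aux → i_V1=-7.965-1.230j

-0.04355-1.413j A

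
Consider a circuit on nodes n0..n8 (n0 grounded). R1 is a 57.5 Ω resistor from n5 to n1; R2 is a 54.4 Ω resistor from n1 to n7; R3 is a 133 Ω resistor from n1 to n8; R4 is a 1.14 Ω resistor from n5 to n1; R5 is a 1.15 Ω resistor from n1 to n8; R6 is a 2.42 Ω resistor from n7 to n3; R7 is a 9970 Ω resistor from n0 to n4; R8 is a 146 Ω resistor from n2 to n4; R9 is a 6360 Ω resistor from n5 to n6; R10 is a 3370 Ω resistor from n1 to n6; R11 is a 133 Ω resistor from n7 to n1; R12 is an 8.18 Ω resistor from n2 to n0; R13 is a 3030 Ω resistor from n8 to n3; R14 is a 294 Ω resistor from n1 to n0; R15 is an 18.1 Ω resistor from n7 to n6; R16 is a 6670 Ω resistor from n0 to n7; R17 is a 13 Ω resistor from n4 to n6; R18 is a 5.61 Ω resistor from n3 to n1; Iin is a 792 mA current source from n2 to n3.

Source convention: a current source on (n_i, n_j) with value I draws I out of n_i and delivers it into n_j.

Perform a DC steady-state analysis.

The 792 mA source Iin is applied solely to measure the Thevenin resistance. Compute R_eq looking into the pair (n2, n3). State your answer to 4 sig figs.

R_eq = 110.8 Ω

MNA unknowns: 8 node voltages V₁..V_8
R1: Y=0.01739 on G[5,1]
R2: Y=0.01838 on G[1,7]
R3: Y=0.007519 on G[1,8]
R4: Y=0.8772 on G[5,1]
R5: Y=0.8696 on G[1,8]
R6: Y=0.4132 on G[7,3]
R7: Y=0.0001003 on G[0,4]
R8: Y=0.006849 on G[2,4]
R9: Y=0.0001572 on G[5,6]
R10: Y=0.0002967 on G[1,6]
R11: Y=0.007519 on G[7,1]
R12: Y=0.1222 on G[2,0]
R13: Y=0.0003300 on G[8,3]
R14: Y=0.003401 on G[1,0]
R15: Y=0.05525 on G[7,6]
R16: Y=0.0001499 on G[0,7]
R17: Y=0.07692 on G[4,6]
R18: Y=0.1783 on G[3,1]
Iin: z[2]−=0.792, z[3]+=0.792
solve → V1=83.71, V2=-2.489, V3=85.28, V4=68.73, V5=83.71, V6=75.16, V7=84.04, V8=83.71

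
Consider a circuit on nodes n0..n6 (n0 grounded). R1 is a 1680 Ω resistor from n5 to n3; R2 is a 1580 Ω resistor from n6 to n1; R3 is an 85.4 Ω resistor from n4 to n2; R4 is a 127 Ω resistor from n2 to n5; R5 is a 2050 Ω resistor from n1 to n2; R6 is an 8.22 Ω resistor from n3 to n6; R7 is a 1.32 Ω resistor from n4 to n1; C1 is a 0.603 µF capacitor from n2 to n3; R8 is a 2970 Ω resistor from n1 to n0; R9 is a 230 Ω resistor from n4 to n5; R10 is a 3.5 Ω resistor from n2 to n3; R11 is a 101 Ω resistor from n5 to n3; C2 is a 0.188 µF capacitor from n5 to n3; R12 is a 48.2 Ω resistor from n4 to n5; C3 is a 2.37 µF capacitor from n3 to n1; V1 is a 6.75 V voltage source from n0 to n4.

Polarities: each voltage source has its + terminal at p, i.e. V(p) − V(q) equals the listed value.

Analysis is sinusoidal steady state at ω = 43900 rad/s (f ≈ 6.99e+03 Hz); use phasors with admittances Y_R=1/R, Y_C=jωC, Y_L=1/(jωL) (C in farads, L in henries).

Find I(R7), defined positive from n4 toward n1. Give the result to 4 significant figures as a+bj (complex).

Apply KCL at each of the 6 non-ground nodes and solve the resulting linear system.
Node n1: branches {R2, R5, R7, R8, C3} → V_1 = -6.747-2.561e-05j
Node n2: branches {R3, R4, R5, C1, R10} → V_2 = -6.747+0.0005251j
Node n3: branches {R1, R6, C1, R10, R11, C2, C3} → V_3 = -6.747+0.0005339j
Node n4: branches {R3, R7, R9, R12, V1} → V_4 = -6.750+0.000j
Node n5: branches {R1, R4, R9, R11, C2, R12} → V_5 = -6.749+0.0005284j
Node n6: branches {R2, R6} → V_6 = -6.747+0.0005310j
Source currents: i(V1)=-0.002272-8.622e-09j

-0.002213+1.940e-05j A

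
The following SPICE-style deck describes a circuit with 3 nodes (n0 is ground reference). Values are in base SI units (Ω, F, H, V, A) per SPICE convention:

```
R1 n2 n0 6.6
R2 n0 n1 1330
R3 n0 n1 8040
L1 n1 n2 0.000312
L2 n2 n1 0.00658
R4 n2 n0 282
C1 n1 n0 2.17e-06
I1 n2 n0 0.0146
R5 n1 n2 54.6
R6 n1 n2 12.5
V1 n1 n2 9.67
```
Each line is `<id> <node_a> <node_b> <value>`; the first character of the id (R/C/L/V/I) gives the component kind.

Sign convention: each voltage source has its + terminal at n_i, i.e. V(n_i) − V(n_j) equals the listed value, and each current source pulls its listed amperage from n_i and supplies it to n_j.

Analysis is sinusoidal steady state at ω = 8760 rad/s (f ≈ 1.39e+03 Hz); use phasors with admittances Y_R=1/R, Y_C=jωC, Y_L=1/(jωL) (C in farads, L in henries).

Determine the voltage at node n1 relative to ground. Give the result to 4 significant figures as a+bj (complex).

Apply KCL at each of the 2 non-ground nodes and solve the resulting linear system.
Node n1: branches {R2, R3, L1, L2, C1, R5, R6, V1} → V_1 = 9.383-1.144j
Node n2: branches {R1, L1, L2, R4, I1, R5, R6, V1} → V_2 = -0.2874-1.144j
Source currents: i(V1)=-0.9807+3.528j

9.383-1.144j V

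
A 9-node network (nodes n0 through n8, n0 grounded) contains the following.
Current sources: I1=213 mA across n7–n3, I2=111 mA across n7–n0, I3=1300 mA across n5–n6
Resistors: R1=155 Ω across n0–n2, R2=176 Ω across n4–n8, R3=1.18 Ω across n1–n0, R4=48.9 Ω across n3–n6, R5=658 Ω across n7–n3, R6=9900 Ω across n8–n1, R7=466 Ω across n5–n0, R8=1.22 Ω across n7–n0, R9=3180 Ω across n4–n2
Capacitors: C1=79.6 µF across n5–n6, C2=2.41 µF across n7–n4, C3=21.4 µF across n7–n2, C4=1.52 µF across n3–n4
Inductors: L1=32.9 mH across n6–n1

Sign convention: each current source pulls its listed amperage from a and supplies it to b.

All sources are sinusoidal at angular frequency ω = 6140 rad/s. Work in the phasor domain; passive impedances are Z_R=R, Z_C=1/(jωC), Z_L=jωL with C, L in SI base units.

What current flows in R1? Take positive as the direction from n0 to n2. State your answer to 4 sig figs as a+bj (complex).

MNA unknowns: 8 node voltages V₁..V_8
I1: z[7]−=0.213, z[3]+=0.213
R1: Y=0.006452+0.000j on G[0,2]
R2: Y=0.005682+0.000j on G[4,8]
C1: Y=0.000+0.4887j on G[5,6]
R3: Y=0.8475+0.000j on G[1,0]
C2: Y=0.000+0.01480j on G[7,4]
I2: z[7]−=0.111, z[0]+=0.111
R4: Y=0.02045+0.000j on G[3,6]
C3: Y=0.000+0.1314j on G[7,2]
C4: Y=0.000+0.009333j on G[3,4]
L1: Y=0.000-0.004950j on G[6,1]
R5: Y=0.001520+0.000j on G[7,3]
R6: Y=0.0001010+0.000j on G[8,1]
R7: Y=0.002146+0.000j on G[5,0]
R8: Y=0.8197+0.000j on G[7,0]
R9: Y=0.0003145+0.000j on G[4,2]
I3: z[5]−=1.3, z[6]+=1.3
solve → V1=-0.04715-0.2258j, V2=-0.2122+0.1986j, V3=40.49-18.55j, V4=15.66-6.750j, V5=38.50-5.784j, V6=38.48-8.613j, V7=-0.1858+0.2470j, V8=15.39-6.636j

0.001369-0.001281j A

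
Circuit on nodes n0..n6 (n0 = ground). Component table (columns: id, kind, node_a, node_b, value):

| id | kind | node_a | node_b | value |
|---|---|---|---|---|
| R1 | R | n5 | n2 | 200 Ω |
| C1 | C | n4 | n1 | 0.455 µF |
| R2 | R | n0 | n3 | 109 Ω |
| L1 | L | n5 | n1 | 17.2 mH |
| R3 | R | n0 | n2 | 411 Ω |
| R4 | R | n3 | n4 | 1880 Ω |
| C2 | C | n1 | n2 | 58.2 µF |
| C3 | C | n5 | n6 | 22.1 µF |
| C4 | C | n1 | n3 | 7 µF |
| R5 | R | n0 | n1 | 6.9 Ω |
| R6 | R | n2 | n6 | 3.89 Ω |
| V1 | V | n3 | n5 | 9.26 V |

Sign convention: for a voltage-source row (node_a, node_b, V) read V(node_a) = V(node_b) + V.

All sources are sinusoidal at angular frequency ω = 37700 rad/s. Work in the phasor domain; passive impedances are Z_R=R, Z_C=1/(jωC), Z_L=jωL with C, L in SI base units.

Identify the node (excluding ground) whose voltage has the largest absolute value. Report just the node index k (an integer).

5

Apply KCL at each of the 6 non-ground nodes and solve the resulting linear system.
Node n1: branches {C1, L1, C2, C4, R5} → V_1 = -0.2455+0.1682j
Node n2: branches {R1, R3, C2, R6} → V_2 = -0.7572+0.5405j
Node n3: branches {R2, R4, C4, V1} → V_3 = 4.078-2.801j
Node n4: branches {C1, R4} → V_4 = -0.3333+0.03143j
Node n5: branches {R1, L1, C3, V1} → V_5 = -5.182-2.801j
Node n6: branches {C3, R6} → V_6 = -3.856-3.757j
Source currents: i(V1)=-0.8233-1.114j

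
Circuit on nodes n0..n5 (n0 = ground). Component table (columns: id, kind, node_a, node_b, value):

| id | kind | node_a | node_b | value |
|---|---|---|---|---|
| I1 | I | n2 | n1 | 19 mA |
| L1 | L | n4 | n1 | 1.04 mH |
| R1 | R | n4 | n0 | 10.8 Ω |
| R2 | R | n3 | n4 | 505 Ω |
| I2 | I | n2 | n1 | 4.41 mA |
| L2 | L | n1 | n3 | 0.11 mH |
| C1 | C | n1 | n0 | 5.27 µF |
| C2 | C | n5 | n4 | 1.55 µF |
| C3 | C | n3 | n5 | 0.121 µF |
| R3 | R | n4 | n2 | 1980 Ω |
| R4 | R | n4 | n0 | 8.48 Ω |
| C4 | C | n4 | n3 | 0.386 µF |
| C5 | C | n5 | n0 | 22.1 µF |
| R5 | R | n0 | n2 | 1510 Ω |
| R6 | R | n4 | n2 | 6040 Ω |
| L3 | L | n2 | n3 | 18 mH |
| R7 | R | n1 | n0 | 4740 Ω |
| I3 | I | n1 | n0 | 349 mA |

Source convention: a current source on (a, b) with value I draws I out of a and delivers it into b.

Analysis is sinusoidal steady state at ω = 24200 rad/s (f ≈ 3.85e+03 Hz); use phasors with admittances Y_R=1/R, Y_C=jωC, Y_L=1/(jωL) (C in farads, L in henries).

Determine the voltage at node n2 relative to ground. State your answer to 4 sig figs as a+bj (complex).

MNA unknowns: 5 node voltages V₁..V_5
I1: z[2]−=0.019, z[1]+=0.019
L1: Y=0.000-0.03973j on G[4,1]
R1: Y=0.09259+0.000j on G[4,0]
R2: Y=0.001980+0.000j on G[3,4]
I2: z[2]−=0.00441, z[1]+=0.00441
L2: Y=0.000-0.3757j on G[1,3]
C1: Y=0.000+0.1275j on G[1,0]
C2: Y=0.000+0.03751j on G[5,4]
C3: Y=0.000+0.002928j on G[3,5]
R3: Y=0.0005051+0.000j on G[4,2]
R4: Y=0.1179+0.000j on G[4,0]
C4: Y=0.000+0.009341j on G[4,3]
C5: Y=0.000+0.5348j on G[5,0]
R5: Y=0.0006623+0.000j on G[0,2]
R6: Y=0.0001656+0.000j on G[4,2]
L3: Y=0.000-0.002296j on G[2,3]
R7: Y=0.0002110+0.000j on G[1,0]
I3: z[1]−=0.349, z[0]+=0.349
solve → V1=-0.1509+3.416j, V2=-2.988-4.844j, V3=-0.1673+3.481j, V4=0.4707+0.02743j, V5=0.02984+0.01951j

-2.988-4.844j V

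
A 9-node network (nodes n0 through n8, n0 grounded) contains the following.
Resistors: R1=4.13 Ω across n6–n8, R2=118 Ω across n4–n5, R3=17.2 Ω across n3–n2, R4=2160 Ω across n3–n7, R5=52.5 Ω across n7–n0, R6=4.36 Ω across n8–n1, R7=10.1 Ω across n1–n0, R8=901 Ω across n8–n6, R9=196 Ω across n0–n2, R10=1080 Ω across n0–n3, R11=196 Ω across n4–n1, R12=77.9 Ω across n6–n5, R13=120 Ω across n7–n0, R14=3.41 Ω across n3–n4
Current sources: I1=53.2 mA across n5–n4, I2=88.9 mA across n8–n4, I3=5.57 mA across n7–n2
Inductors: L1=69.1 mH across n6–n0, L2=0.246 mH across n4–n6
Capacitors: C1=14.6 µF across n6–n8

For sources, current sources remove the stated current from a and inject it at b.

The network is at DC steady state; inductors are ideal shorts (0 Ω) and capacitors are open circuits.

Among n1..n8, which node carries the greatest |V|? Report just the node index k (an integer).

MNA unknowns: 8 node voltages V₁..V_8 plus 2 source currents (L1, L2)
R1: Y=0.2421 on G[6,8]
R2: Y=0.008475 on G[4,5]
I1: z[5]−=0.0532, z[4]+=0.0532
R3: Y=0.05814 on G[3,2]
R4: Y=0.0004630 on G[3,7]
I2: z[8]−=0.0889, z[4]+=0.0889
R5: Y=0.01905 on G[7,0]
R6: Y=0.2294 on G[8,1]
R7: Y=0.09901 on G[1,0]
R8: Y=0.001110 on G[8,6]
R9: Y=0.005102 on G[0,2]
R10: Y=0.0009259 on G[0,3]
R11: Y=0.005102 on G[4,1]
L1: row V6−V0=0, i_L1 at 6,0
R12: Y=0.01284 on G[6,5]
R13: Y=0.008333 on G[7,0]
C1: Y=0.000 on G[6,8]
L2: row V4−V6=0, i_L2 at 4,6
R14: Y=0.2933 on G[3,4]
I3: z[7]−=0.00557, z[2]+=0.00557
solve → V1=-0.1942, V2=0.1035, V3=0.01680, V4=0.000, V5=-2.496, V6=0.000, V7=-0.1998, V8=-0.2824
aux → i_L1=0.02415, i_L2=0.1249

5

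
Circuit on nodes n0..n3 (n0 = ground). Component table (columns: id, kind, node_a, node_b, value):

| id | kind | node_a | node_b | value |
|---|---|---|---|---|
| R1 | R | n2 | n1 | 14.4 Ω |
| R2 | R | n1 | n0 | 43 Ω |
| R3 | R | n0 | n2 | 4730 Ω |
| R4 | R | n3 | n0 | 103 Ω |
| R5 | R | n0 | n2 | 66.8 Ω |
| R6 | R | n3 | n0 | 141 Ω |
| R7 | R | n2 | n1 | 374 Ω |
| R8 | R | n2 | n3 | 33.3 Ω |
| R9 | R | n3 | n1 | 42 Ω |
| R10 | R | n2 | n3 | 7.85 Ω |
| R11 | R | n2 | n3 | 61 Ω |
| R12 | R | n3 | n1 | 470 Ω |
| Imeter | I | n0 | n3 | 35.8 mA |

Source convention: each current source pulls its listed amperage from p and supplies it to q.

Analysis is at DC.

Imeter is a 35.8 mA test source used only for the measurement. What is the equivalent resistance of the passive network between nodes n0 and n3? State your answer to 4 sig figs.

R_eq = 21.31 Ω

Element admittances at DC:
  Y(R1) = 0.06944 S between n2,n1
  Y(R2) = 0.02326 S between n1,n0
  Y(R3) = 0.0002114 S between n0,n2
  Y(R4) = 0.009709 S between n3,n0
  Y(R5) = 0.01497 S between n0,n2
  Y(R6) = 0.007092 S between n3,n0
  Y(R7) = 0.002674 S between n2,n1
  Y(R8) = 0.03003 S between n2,n3
  Y(R9) = 0.02381 S between n3,n1
  Y(R10) = 0.1274 S between n2,n3
  Y(R11) = 0.01639 S between n2,n3
  Y(R12) = 0.002128 S between n3,n1
  Imeter: injects 0.0358 A into n3 (from n0)
Assemble and solve the 3×3 MNA system:
  V(n1)=0.5564  V(n2)=0.6615  V(n3)=0.7629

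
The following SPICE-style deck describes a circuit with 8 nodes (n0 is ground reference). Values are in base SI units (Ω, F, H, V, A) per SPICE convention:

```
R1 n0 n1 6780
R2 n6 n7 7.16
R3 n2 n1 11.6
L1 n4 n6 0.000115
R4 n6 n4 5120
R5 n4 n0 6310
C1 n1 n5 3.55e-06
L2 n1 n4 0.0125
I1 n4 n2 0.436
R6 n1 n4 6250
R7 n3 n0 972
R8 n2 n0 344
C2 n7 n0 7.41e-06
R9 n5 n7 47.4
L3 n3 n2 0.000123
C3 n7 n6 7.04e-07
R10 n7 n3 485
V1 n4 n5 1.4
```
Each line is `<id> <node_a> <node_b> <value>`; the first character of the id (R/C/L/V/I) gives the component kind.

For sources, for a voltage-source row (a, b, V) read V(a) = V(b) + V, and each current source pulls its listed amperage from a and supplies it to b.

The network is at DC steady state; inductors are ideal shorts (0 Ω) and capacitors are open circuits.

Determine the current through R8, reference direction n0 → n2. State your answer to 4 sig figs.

Apply KCL at each of the 7 non-ground nodes and solve the resulting linear system.
Node n1: branches {R1, R3, C1, L2, R6} → V_1 = -4.566
Node n2: branches {R3, I1, R8, L3} → V_2 = 0.3550
Node n3: branches {R7, L3, R10} → V_3 = 0.3550
Node n4: branches {L1, R4, R5, L2, I1, R6, V1} → V_4 = -4.566
Node n5: branches {C1, R9, V1} → V_5 = -5.966
Node n6: branches {R2, L1, R4, C3} → V_6 = -4.566
Node n7: branches {R2, C2, R9, C3, R10} → V_7 = -4.685
Source currents: i(L1)=0.01663, i(L2)=0.4249, i(L3)=-0.01076, i(V1)=-0.02702

-0.001032 A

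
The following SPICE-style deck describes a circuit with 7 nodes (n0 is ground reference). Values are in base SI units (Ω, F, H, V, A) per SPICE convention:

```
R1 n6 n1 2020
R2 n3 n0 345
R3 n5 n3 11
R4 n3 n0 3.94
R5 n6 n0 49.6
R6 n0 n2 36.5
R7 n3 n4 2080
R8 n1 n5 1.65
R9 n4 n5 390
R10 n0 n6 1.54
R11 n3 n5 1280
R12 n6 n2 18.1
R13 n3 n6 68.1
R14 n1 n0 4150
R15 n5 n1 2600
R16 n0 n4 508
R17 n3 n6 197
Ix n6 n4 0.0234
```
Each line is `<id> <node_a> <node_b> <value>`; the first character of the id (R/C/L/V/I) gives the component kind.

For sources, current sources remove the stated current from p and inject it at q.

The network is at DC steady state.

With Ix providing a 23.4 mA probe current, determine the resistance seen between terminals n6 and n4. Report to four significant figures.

R_eq = 204.8 Ω

Element admittances at DC:
  Y(R1) = 0.0004950 S between n6,n1
  Y(R2) = 0.002899 S between n3,n0
  Y(R3) = 0.09091 S between n5,n3
  Y(R4) = 0.2538 S between n3,n0
  Y(R5) = 0.02016 S between n6,n0
  Y(R6) = 0.02740 S between n0,n2
  Y(R7) = 0.0004808 S between n3,n4
  Y(R8) = 0.6061 S between n1,n5
  Y(R9) = 0.002564 S between n4,n5
  Y(R10) = 0.6494 S between n0,n6
  Y(R11) = 0.0007813 S between n3,n5
  Y(R12) = 0.05525 S between n6,n2
  Y(R13) = 0.01468 S between n3,n6
  Y(R14) = 0.0002410 S between n1,n0
  Y(R15) = 0.0003846 S between n5,n1
  Y(R16) = 0.001969 S between n0,n4
  Y(R17) = 0.005076 S between n3,n6
  Ix: injects 0.0234 A into n4 (from n6)
Assemble and solve the 6×6 MNA system:
  V(n1)=0.1744  V(n2)=-0.02112  V(n3)=0.04796  V(n4)=4.761  V(n5)=0.1747  V(n6)=-0.03159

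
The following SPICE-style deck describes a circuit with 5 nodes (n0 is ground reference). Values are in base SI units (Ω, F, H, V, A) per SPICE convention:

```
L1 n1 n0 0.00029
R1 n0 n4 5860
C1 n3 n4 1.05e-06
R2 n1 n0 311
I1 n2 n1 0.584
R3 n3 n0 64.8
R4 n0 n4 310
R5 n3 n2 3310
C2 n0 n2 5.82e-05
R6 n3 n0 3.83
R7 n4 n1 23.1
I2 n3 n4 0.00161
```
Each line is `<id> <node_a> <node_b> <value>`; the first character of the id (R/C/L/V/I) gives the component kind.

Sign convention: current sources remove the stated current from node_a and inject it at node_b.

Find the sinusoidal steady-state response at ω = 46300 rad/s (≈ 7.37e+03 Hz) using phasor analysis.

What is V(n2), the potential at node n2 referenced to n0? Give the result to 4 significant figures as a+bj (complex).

Apply KCL at each of the 4 non-ground nodes and solve the resulting linear system.
Node n1: branches {L1, R2, I1, R7} → V_1 = 3.895+8.328j
Node n2: branches {I1, R5, C2} → V_2 = 7.929e-05+0.2168j
Node n3: branches {C1, R3, R5, R6, I2} → V_3 = -0.2378+0.9239j
Node n4: branches {R1, C1, R4, R7, I2} → V_4 = 5.022+2.245j

7.929e-05+0.2168j V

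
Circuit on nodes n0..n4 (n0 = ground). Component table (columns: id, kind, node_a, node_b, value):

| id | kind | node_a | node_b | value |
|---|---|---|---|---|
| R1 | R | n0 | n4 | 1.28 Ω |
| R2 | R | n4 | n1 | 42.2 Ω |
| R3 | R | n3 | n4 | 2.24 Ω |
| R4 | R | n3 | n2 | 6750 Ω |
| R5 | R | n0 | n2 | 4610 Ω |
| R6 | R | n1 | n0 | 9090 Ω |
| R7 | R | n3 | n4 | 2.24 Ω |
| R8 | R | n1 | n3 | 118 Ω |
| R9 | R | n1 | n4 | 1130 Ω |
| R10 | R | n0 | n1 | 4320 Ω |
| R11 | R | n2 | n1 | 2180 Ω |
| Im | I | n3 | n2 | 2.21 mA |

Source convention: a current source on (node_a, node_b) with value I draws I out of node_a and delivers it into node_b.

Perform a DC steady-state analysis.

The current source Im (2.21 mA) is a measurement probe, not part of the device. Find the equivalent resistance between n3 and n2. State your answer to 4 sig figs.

MNA unknowns: 4 node voltages V₁..V_4
R1: Y=0.7812 on G[0,4]
R2: Y=0.02370 on G[4,1]
R3: Y=0.4464 on G[3,4]
R4: Y=0.0001481 on G[3,2]
R5: Y=0.0002169 on G[0,2]
R6: Y=0.0001100 on G[1,0]
R7: Y=0.4464 on G[3,4]
R8: Y=0.008475 on G[1,3]
R9: Y=0.0008850 on G[1,4]
R10: Y=0.0002315 on G[0,1]
R11: Y=0.0004587 on G[2,1]
Im: z[3]−=0.00221, z[2]+=0.00221
solve → V1=0.03544, V2=2.702, V3=-0.002433, V4=-0.0007657

R_eq = 1224. Ω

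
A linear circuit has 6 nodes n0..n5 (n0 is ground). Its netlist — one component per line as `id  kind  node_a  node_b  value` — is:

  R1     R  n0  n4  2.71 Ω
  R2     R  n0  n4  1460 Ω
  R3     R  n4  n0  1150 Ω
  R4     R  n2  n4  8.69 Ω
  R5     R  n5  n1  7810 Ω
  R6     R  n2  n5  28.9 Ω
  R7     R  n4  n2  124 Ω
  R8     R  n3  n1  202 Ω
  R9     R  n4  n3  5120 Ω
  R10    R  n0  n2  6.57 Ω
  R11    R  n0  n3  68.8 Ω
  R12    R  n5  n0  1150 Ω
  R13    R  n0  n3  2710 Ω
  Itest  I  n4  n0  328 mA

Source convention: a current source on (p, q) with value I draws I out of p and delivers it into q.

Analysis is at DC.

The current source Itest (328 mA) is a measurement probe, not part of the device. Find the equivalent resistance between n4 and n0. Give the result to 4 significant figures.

R_eq = 2.278 Ω

Apply KCL at each of the 5 non-ground nodes and solve the resulting linear system.
Node n1: branches {R5, R8} → V_1 = -0.02009
Node n2: branches {R4, R6, R7, R10} → V_2 = -0.3330
Node n3: branches {R8, R9, R11, R13} → V_3 = -0.01224
Node n4: branches {R1, R2, R3, R4, R7, R9, Itest} → V_4 = -0.7471
Node n5: branches {R5, R6, R12} → V_5 = -0.3237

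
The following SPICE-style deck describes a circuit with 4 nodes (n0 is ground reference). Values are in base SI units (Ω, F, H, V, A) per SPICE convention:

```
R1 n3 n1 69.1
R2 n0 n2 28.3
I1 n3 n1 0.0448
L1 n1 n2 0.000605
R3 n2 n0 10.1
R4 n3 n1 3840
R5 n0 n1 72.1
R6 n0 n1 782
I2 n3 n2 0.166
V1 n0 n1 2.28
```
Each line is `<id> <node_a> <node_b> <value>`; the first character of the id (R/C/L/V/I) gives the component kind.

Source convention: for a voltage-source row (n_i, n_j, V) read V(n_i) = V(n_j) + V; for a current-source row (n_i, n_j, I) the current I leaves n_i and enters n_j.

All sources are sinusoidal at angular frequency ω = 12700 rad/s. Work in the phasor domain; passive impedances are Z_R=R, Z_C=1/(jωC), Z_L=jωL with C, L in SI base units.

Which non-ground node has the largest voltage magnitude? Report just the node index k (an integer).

MNA unknowns: 3 node voltages V₁..V_3 plus 1 source current (V1)
R1: Y=0.01447+0.000j on G[3,1]
R2: Y=0.03534+0.000j on G[0,2]
I1: z[3]−=0.0448, z[1]+=0.0448
L1: Y=0.000-0.1301j on G[1,2]
R3: Y=0.09901+0.000j on G[2,0]
R4: Y=0.0002604+0.000j on G[3,1]
R5: Y=0.01387+0.000j on G[0,1]
R6: Y=0.001279+0.000j on G[0,1]
I2: z[3]−=0.166, z[2]+=0.166
V1: row V0−V1=2.28, i_V1 at 0,1
solve → V1=-2.280+0.000j, V2=-0.4664+1.757j, V3=-16.59+0.000j
aux → i_V1=-0.09720+0.2360j

3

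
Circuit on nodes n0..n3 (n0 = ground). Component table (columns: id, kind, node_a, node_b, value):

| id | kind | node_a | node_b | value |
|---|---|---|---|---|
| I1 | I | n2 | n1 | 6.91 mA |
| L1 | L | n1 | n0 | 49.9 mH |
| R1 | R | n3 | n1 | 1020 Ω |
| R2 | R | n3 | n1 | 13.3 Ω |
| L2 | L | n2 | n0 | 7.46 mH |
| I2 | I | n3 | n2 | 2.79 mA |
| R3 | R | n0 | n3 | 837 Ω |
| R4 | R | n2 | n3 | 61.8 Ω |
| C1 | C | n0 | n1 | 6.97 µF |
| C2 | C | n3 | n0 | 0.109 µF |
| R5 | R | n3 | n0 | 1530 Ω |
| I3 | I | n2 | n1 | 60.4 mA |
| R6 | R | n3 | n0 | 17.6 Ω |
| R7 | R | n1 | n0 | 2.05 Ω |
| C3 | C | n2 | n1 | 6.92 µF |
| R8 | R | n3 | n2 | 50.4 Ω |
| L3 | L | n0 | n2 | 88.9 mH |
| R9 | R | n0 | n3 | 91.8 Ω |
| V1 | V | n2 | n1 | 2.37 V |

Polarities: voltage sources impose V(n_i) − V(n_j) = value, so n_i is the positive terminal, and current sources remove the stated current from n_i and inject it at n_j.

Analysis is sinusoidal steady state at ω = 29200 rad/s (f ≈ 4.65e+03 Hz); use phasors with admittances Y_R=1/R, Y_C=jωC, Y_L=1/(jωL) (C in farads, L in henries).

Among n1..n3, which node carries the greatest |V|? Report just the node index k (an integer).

2

Element admittances at ω=29200 rad/s:
  I1: injects 0.00691 A into n1 (from n2)
  Y(L1) = 0.000-0.0006863j S between n1,n0
  Y(R1) = 0.0009804+0.000j S between n3,n1
  Y(R2) = 0.07519+0.000j S between n3,n1
  Y(L2) = 0.000-0.004591j S between n2,n0
  I2: injects 0.00279 A into n2 (from n3)
  Y(R3) = 0.001195+0.000j S between n0,n3
  Y(R4) = 0.01618+0.000j S between n2,n3
  Y(C1) = 0.000+0.2035j S between n0,n1
  Y(C2) = 0.000+0.003183j S between n3,n0
  Y(R5) = 0.0006536+0.000j S between n3,n0
  I3: injects 0.0604 A into n1 (from n2)
  Y(R6) = 0.05682+0.000j S between n3,n0
  Y(R7) = 0.4878+0.000j S between n1,n0
  Y(C3) = 0.000+0.2021j S between n2,n1
  Y(R8) = 0.01984+0.000j S between n3,n2
  Y(L3) = 0.000-0.0003852j S between n0,n2
  Y(R9) = 0.01089+0.000j S between n0,n3
  V1: constraint V(n2)−V(n1) = 2.37
Assemble and solve the 4×4 MNA system:
  V(n1)=-0.04548+0.03759j  V(n2)=2.325+0.03759j  V(n3)=0.4266+0.01574j
  i(V1)=-0.1331-0.4681j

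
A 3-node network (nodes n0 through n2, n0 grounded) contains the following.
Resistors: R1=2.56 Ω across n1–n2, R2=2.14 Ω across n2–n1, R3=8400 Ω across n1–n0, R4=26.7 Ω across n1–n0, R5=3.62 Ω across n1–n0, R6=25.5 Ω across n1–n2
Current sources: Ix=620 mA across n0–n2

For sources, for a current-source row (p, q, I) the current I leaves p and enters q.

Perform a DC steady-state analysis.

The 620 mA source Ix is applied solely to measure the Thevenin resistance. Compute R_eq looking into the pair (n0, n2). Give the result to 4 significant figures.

Element admittances at DC:
  Y(R1) = 0.3906 S between n1,n2
  Y(R2) = 0.4673 S between n2,n1
  Y(R3) = 0.0001190 S between n1,n0
  Y(R4) = 0.03745 S between n1,n0
  Y(R5) = 0.2762 S between n1,n0
  Y(R6) = 0.03922 S between n1,n2
  Ix: injects 0.62 A into n2 (from n0)
Assemble and solve the 2×2 MNA system:
  V(n1)=1.976  V(n2)=2.667

R_eq = 4.301 Ω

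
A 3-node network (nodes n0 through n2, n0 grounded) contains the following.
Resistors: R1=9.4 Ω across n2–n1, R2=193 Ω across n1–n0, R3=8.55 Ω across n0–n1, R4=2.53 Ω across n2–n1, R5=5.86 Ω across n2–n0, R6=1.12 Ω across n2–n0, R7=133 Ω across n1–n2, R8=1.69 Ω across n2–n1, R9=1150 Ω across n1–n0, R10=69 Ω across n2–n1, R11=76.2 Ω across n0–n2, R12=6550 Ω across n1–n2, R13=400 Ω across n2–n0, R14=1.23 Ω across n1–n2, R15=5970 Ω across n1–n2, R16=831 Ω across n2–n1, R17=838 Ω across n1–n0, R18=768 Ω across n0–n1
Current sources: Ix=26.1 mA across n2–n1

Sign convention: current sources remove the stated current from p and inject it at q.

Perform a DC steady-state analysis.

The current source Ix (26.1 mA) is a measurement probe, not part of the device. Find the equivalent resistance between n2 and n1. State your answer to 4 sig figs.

R_eq = 0.4896 Ω

Apply KCL at each of the 2 non-ground nodes and solve the resulting linear system.
Node n1: branches {R1, R2, R3, R4, R7, R8, R9, R10, R12, R14, R15, R16, R17, R18, Ix} → V_1 = 0.01145
Node n2: branches {R1, R4, R5, R6, R7, R8, R10, R11, R12, R13, R14, R15, R16, Ix} → V_2 = -0.001331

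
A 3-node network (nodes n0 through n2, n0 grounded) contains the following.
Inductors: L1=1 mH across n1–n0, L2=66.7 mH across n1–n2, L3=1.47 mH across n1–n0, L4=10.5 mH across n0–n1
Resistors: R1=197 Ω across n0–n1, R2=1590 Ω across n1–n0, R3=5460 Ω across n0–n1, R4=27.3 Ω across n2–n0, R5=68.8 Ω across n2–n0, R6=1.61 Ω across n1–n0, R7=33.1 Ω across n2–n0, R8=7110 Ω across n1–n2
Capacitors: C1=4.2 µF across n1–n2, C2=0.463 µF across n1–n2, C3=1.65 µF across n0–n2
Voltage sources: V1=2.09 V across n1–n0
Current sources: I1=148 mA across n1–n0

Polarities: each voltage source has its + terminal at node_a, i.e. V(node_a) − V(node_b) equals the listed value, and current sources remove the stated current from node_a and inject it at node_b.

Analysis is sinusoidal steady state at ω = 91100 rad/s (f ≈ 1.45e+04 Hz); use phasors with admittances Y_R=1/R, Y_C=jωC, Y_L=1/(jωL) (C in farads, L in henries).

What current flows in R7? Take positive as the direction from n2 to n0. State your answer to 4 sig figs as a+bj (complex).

0.04572+0.006466j A

MNA unknowns: 2 node voltages V₁..V_2 plus 1 source current (V1)
L1: Y=0.000-0.01098j on G[1,0]
R1: Y=0.005076+0.000j on G[0,1]
R2: Y=0.0006289+0.000j on G[1,0]
C1: Y=0.000+0.3826j on G[1,2]
R3: Y=0.0001832+0.000j on G[0,1]
R4: Y=0.03663+0.000j on G[2,0]
R5: Y=0.01453+0.000j on G[2,0]
L2: Y=0.000-0.0001646j on G[1,2]
R6: Y=0.6211+0.000j on G[1,0]
R7: Y=0.03021+0.000j on G[2,0]
L3: Y=0.000-0.007467j on G[1,0]
C2: Y=0.000+0.04218j on G[1,2]
R8: Y=0.0001406+0.000j on G[1,2]
L4: Y=0.000-0.001045j on G[0,1]
C3: Y=0.000+0.1503j on G[0,2]
V1: row V1−V0=2.09, i_V1 at 1,0
I1: z[1]−=0.148, z[0]+=0.148
solve → V1=2.090+0.000j, V2=1.513+0.2140j
aux → i_V1=-1.549-0.2041j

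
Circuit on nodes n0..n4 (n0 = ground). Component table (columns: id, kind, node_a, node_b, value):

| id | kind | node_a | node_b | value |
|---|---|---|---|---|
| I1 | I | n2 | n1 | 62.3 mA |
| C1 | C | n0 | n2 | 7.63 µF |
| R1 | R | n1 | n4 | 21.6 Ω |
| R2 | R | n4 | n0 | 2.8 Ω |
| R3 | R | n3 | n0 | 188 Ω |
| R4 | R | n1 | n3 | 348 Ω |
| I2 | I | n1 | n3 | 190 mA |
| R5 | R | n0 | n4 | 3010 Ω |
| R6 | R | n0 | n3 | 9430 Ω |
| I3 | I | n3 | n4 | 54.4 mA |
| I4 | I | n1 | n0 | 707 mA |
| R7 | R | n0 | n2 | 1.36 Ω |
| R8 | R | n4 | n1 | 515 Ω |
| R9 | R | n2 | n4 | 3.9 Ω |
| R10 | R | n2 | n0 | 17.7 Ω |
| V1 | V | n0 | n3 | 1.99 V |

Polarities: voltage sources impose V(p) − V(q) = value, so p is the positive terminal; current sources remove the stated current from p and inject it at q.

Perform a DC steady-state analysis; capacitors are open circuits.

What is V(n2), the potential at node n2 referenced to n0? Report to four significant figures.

Element admittances at DC:
  I1: injects 0.0623 A into n1 (from n2)
  Y(C1) = 0.000 S between n0,n2
  Y(R1) = 0.04630 S between n1,n4
  Y(R2) = 0.3571 S between n4,n0
  Y(R3) = 0.005319 S between n3,n0
  Y(R4) = 0.002874 S between n1,n3
  I2: injects 0.19 A into n3 (from n1)
  Y(R5) = 0.0003322 S between n0,n4
  Y(R6) = 0.0001060 S between n0,n3
  I3: injects 0.0544 A into n4 (from n3)
  I4: injects 0.707 A into n0 (from n1)
  Y(R7) = 0.7353 S between n0,n2
  Y(R8) = 0.001942 S between n4,n1
  Y(R9) = 0.2564 S between n2,n4
  Y(R10) = 0.05650 S between n2,n0
  V1: constraint V(n0)−V(n3) = 1.99
Assemble and solve the 5×5 MNA system:
  V(n1)=-17.73  V(n2)=-0.3924  V(n3)=-1.990  V(n4)=-1.361
  i(V1)=-0.1012

-0.3924 V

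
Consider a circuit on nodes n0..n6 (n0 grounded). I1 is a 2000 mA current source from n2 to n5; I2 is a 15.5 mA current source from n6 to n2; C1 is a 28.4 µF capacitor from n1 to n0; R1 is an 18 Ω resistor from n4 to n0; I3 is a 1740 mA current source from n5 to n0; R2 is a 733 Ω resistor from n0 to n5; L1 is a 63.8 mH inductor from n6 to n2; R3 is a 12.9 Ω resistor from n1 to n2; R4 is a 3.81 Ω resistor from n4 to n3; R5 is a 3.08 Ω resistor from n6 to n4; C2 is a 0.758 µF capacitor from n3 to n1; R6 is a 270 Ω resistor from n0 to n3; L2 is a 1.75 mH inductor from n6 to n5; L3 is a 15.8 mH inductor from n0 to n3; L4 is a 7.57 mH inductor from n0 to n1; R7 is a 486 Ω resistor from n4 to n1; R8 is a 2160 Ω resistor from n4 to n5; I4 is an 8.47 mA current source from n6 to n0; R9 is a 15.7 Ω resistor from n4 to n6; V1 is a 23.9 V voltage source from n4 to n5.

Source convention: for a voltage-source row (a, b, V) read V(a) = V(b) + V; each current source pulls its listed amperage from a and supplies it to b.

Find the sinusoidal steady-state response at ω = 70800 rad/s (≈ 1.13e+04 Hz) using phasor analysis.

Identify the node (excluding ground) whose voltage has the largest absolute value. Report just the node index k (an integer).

Element admittances at ω=70800 rad/s:
  I1: injects 2 A into n5 (from n2)
  I2: injects 0.0155 A into n2 (from n6)
  Y(C1) = 0.000+2.011j S between n1,n0
  Y(R1) = 0.05556+0.000j S between n4,n0
  I3: injects 1.74 A into n0 (from n5)
  Y(R2) = 0.001364+0.000j S between n0,n5
  Y(L1) = 0.000-0.0002214j S between n6,n2
  Y(R3) = 0.07752+0.000j S between n1,n2
  Y(R4) = 0.2625+0.000j S between n4,n3
  Y(R5) = 0.3247+0.000j S between n6,n4
  Y(C2) = 0.000+0.05367j S between n3,n1
  Y(R6) = 0.003704+0.000j S between n0,n3
  Y(L2) = 0.000-0.008071j S between n6,n5
  Y(L3) = 0.000-0.0008939j S between n0,n3
  Y(L4) = 0.000-0.001866j S between n0,n1
  Y(R7) = 0.002058+0.000j S between n4,n1
  Y(R8) = 0.0004630+0.000j S between n4,n5
  I4: injects 0.00847 A into n0 (from n6)
  Y(R9) = 0.06369+0.000j S between n4,n6
  V1: constraint V(n4)−V(n5) = 23.9
Assemble and solve the 7×7 MNA system:
  V(n1)=0.03902+0.9196j  V(n2)=-25.57+0.8404j  V(n3)=1.697-1.560j  V(n4)=2.223-1.249j  V(n5)=-21.68-1.249j  V(n6)=2.151-0.7380j
  i(V1)=-0.3048+0.1906j

2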